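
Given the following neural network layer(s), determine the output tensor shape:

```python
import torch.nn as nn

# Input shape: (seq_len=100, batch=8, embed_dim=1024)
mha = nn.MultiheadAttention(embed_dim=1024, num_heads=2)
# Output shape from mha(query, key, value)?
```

Input: (100, 8, 1024) -> Output: (100, 8, 1024)

Answer: (100, 8, 1024)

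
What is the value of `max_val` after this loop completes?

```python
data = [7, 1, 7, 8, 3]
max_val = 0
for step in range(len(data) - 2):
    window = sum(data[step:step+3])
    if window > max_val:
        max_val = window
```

Max sum of 3-element window in [7, 1, 7, 8, 3]
`max_val` takes the values: 0 → 15 → 16 → 18

Answer: 18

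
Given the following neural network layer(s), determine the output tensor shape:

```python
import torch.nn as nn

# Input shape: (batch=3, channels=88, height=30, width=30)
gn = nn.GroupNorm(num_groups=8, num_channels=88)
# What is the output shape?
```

Input: (3, 88, 30, 30) -> Output: (3, 88, 30, 30)

Answer: (3, 88, 30, 30)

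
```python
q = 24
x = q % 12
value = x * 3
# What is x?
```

Trace:
`q = 24` → q = 24
`x = q % 12` → x = 0
`value = x * 3` → value = 0
So x = 0

Answer: 0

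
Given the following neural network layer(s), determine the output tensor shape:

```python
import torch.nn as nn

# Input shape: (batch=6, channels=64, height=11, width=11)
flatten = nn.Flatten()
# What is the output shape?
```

Input: (6, 64, 11, 11) -> Output: (6, 7744)

Answer: (6, 7744)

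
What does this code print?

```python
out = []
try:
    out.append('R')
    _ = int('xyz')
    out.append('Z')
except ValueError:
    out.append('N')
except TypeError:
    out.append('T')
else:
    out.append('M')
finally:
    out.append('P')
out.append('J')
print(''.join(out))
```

Execution trace: 'R' (try body) → 'N' (except ValueError) → 'P' (finally) → 'J' (after the try/except). Output: RNPJ

Answer: RNPJ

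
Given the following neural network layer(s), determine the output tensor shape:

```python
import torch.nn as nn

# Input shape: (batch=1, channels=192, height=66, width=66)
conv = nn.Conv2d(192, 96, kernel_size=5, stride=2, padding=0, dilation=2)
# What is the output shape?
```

Input: (1, 192, 66, 66) -> Output: (1, 96, 29, 29)

Answer: (1, 96, 29, 29)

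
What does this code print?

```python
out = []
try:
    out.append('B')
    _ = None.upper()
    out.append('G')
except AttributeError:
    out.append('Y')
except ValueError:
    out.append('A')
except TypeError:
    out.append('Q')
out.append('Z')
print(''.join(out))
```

Execution trace: 'B' (try body) → 'Y' (except AttributeError) → 'Z' (after the try/except). Output: BYZ

Answer: BYZ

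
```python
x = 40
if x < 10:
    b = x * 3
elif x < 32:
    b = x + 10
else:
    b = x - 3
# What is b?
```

Trace:
`x = 40` → x = 40
`if x < 10: ...` → x < 10 is False, x < 32 is False, take else branch → b = 37
So b = 37

Answer: 37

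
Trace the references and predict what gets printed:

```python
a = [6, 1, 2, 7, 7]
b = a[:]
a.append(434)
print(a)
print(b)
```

Key concept: slice [:] creates copy.
Step by step:
`a = [6, 1, 2, 7, 7]` → a = [6, 1, 2, 7, 7]
`b = a[:]` → b = [6, 1, 2, 7, 7]
`a.append(434)` → a = [6, 1, 2, 7, 7, 434]
`print(a)` → prints [6, 1, 2, 7, 7, 434]
`print(b)` → prints [6, 1, 2, 7, 7]

Answer:
[6, 1, 2, 7, 7, 434]
[6, 1, 2, 7, 7]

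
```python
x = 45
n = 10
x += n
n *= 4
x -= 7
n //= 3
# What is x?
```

Trace:
`x = 45` → x = 45
`n = 10` → n = 10
`x += n` → x = 55
`n *= 4` → n = 40
`x -= 7` → x = 48
`n //= 3` → n = 13
So x = 48

Answer: 48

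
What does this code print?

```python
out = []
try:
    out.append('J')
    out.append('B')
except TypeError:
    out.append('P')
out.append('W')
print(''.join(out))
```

Execution trace: 'J' (try body) → 'B' (try body, no exception) → 'W' (after the try/except). Output: JBW

Answer: JBW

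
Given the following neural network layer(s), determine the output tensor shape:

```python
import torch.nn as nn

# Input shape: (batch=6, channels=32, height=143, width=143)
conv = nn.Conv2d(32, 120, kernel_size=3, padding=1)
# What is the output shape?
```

Input: (6, 32, 143, 143) -> Output: (6, 120, 143, 143)

Answer: (6, 120, 143, 143)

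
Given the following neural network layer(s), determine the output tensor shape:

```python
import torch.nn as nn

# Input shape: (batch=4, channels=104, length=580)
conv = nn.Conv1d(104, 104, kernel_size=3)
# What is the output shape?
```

Input: (4, 104, 580) -> Output: (4, 104, 578)

Answer: (4, 104, 578)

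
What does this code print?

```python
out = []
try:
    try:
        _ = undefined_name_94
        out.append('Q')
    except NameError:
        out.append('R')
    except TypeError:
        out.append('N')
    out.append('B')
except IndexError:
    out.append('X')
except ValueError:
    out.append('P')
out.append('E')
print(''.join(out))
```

Execution trace: 'R' (inner except NameError) → 'B' (try body, no exception) → 'E' (after the try/except). Output: RBE

Answer: RBE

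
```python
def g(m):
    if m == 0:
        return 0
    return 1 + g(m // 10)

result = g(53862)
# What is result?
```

Count of digits of 53862: 5

Answer: 5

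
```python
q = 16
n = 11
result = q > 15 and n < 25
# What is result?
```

Trace:
`q = 16` → q = 16
`n = 11` → n = 11
`result = q > 15 and n < 25` → result = True
So result = True

Answer: True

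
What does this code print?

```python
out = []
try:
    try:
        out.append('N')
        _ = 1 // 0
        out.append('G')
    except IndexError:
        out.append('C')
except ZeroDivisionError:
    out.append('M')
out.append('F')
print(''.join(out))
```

Execution trace: 'N' (try body) → 'M' (outer except ZeroDivisionError) → 'F' (after the try/except). Output: NMF

Answer: NMF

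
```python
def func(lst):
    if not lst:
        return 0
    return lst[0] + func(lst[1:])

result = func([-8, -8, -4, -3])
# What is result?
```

(-8) + (-8) + (-4) + (-3) + 0 = -23

Answer: -23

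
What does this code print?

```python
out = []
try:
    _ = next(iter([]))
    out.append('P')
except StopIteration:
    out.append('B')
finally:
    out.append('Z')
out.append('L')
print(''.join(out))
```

Execution trace: 'B' (except StopIteration) → 'Z' (finally) → 'L' (after the try/except). Output: BZL

Answer: BZL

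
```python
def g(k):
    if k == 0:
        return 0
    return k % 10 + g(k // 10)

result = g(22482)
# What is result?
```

Sum of digits of 22482: 2 + 8 + 4 + 2 + 2 = 18

Answer: 18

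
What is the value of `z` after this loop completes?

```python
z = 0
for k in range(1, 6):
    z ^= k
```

XOR of 1 to 5
`z` takes the values: 0 → 1 → 3 → 0 → 4 → 1

Answer: 1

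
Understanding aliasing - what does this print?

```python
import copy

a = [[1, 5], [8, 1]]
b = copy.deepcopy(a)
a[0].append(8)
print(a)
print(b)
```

Key concept: deep copy is fully independent.
Step by step:
`a = [[1, 5], [8, 1]]` → a = [[1, 5], [8, 1]]
`b = copy.deepcopy(a)` → b = [[1, 5], [8, 1]]
`a[0].append(8)` → a = [[1, 5, 8], [8, 1]]
`print(a)` → prints [[1, 5, 8], [8, 1]]
`print(b)` → prints [[1, 5], [8, 1]]

Answer:
[[1, 5, 8], [8, 1]]
[[1, 5], [8, 1]]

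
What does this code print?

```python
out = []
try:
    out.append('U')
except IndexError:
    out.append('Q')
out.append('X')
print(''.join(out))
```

Execution trace: 'U' (try body, no exception) → 'X' (after the try/except). Output: UX

Answer: UX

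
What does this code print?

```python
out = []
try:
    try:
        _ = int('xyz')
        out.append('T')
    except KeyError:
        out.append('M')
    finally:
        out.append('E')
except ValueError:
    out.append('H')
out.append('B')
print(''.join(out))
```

Execution trace: 'E' (finally) → 'H' (outer except ValueError) → 'B' (after the try/except). Output: EHB

Answer: EHB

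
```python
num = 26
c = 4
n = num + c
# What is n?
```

Trace:
`num = 26` → num = 26
`c = 4` → c = 4
`n = num + c` → n = 30
So n = 30

Answer: 30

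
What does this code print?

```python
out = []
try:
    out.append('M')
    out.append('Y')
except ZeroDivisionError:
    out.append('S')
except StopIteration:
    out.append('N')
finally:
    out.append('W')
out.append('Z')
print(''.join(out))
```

Execution trace: 'M' (try body) → 'Y' (try body, no exception) → 'W' (finally) → 'Z' (after the try/except). Output: MYWZ

Answer: MYWZ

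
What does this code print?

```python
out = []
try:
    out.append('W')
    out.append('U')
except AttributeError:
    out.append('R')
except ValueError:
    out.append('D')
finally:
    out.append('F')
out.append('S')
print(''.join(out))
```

Execution trace: 'W' (try body) → 'U' (try body, no exception) → 'F' (finally) → 'S' (after the try/except). Output: WUFS

Answer: WUFS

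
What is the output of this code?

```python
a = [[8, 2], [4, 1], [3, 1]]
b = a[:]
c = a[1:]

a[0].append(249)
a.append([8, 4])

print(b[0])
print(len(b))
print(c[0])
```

Key concept: slice with nested mutation.
Step by step:
`a = [[8, 2], [4, 1], [3, 1]]` → a = [[8, 2], [4, 1], [3, 1]]
`b = a[:]` → b = [[8, 2], [4, 1], [3, 1]]
`c = a[1:]` → c = [[4, 1], [3, 1]]
`a[0].append(249)` → a = [[8, 2, 249], [4, 1], [3, 1]]; b = [[8, 2, 249], [4, 1], [3, 1]]
`a.append([8, 4])` → a = [[8, 2, 249], [4, 1], [3, 1], [8, 4]]
`print(b[0])` → prints [8, 2, 249]
`print(len(b))` → prints 3
`print(c[0])` → prints [4, 1]

Answer:
[8, 2, 249]
3
[4, 1]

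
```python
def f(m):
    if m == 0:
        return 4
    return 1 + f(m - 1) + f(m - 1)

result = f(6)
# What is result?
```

f(m) = 1 + 2·f(m-1), f(0)=4. Closed form: (4+1)·2^6 - 1 = 319.

Answer: 319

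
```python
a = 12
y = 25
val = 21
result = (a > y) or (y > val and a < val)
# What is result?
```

Trace:
`a = 12` → a = 12
`y = 25` → y = 25
`val = 21` → val = 21
`result = (a > y) or (y > val and a < val)` → result = True
So result = True

Answer: True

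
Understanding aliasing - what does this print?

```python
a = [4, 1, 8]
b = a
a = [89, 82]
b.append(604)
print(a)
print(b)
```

Key concept: rebinding vs mutation: a is rebound to a new list, b still points at the original.
Step by step:
`a = [4, 1, 8]` → a = [4, 1, 8]
`b = a` → b = [4, 1, 8] (same object as a)
`a = [89, 82]` → a = [89, 82]
`b.append(604)` → b = [4, 1, 8, 604]
`print(a)` → prints [89, 82]
`print(b)` → prints [4, 1, 8, 604]

Answer:
[89, 82]
[4, 1, 8, 604]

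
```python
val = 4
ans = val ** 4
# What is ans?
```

Trace:
`val = 4` → val = 4
`ans = val ** 4` → ans = 256
So ans = 256

Answer: 256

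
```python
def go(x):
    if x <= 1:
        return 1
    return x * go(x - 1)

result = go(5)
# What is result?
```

go(5) = 5 * 4 * 3 * 2 * 1 = 120

Answer: 120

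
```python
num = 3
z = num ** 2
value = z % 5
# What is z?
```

Trace:
`num = 3` → num = 3
`z = num ** 2` → z = 9
`value = z % 5` → value = 4
So z = 9

Answer: 9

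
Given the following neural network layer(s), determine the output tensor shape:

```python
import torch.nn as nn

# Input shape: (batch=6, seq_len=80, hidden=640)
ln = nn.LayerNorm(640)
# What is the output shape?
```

Input: (6, 80, 640) -> Output: (6, 80, 640)

Answer: (6, 80, 640)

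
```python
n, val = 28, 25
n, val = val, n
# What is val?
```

Trace:
`n, val = 28, 25` → n = 28; val = 25
`n, val = val, n` → n = 25; val = 28
So val = 28

Answer: 28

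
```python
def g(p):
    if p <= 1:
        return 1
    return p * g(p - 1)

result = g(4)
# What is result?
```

g(4) = 4 * 3 * 2 * 1 = 24

Answer: 24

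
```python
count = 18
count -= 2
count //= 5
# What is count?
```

Trace:
`count = 18` → count = 18
`count -= 2` → count = 16
`count //= 5` → count = 3
So count = 3

Answer: 3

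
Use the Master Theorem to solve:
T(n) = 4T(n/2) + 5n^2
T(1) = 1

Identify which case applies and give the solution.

a=4, b=2, f(n)=5n^2. log_2(4) = 2. Since c=2 = 2, Case 2 applies: T(n) = Θ(n^log_b(a) · log n) = O(n^2 log n).

Answer: O(n^2 log n) - Case 2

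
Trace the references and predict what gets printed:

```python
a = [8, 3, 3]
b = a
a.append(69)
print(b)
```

Key concept: basic list aliasing.
Step by step:
`a = [8, 3, 3]` → a = [8, 3, 3]
`b = a` → b = [8, 3, 3] (same object as a)
`a.append(69)` → a = [8, 3, 3, 69] (same object as b); b = [8, 3, 3, 69] (same object as a)
`print(b)` → prints [8, 3, 3, 69]

Answer: [8, 3, 3, 69]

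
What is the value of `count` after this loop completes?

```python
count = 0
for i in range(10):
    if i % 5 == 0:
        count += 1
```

Count numbers divisible by 5 in range(10)
`count` takes the values: 0 → 1 → 2

Answer: 2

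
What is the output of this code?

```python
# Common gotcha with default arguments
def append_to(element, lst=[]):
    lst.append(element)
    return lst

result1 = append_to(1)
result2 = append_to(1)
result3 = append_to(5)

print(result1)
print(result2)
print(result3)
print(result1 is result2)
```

Key concept: mutable default argument gotcha.
Step by step:
`result1 = append_to(1)` → result1 = [1]
`result2 = append_to(1)` → result1 = [1, 1] (same object as result2); result2 = [1, 1] (same object as result1)
`result3 = append_to(5)` → result1 = [1, 1, 5] (same object as result2, result3); result2 = [1, 1, 5] (same object as result1, result3); result3 = [1, 1, 5] (same object as result1, result2)
`print(result1)` → prints [1, 1, 5]
`print(result2)` → prints [1, 1, 5]
`print(result3)` → prints [1, 1, 5]
`print(result1 is result2)` → prints True

Answer:
[1, 1, 5]
[1, 1, 5]
[1, 1, 5]
True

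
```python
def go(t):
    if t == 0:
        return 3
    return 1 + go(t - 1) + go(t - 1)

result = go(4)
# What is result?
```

go(t) = 1 + 2·go(t-1), go(0)=3. Closed form: (3+1)·2^4 - 1 = 63.

Answer: 63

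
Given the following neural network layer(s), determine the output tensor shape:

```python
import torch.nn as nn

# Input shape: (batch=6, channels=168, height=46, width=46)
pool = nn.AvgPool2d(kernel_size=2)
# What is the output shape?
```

Input: (6, 168, 46, 46) -> Output: (6, 168, 23, 23)

Answer: (6, 168, 23, 23)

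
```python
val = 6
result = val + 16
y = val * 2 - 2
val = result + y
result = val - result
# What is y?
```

Trace:
`val = 6` → val = 6
`result = val + 16` → result = 22
`y = val * 2 - 2` → y = 10
`val = result + y` → val = 32
`result = val - result` → result = 10
So y = 10

Answer: 10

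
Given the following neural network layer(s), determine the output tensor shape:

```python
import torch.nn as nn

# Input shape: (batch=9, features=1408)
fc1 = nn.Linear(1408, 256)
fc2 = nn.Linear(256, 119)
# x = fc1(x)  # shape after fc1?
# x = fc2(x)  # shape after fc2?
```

Input: (9, 1408) -> after fc1: (9, 256) -> Output: (9, 119)

Answer: (9, 119)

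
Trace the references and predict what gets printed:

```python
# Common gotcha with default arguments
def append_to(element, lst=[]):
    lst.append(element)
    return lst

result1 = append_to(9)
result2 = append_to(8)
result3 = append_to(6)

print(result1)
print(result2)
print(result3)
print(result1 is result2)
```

Key concept: mutable default argument gotcha.
Step by step:
`result1 = append_to(9)` → result1 = [9]
`result2 = append_to(8)` → result1 = [9, 8] (same object as result2); result2 = [9, 8] (same object as result1)
`result3 = append_to(6)` → result1 = [9, 8, 6] (same object as result2, result3); result2 = [9, 8, 6] (same object as result1, result3); result3 = [9, 8, 6] (same object as result1, result2)
`print(result1)` → prints [9, 8, 6]
`print(result2)` → prints [9, 8, 6]
`print(result3)` → prints [9, 8, 6]
`print(result1 is result2)` → prints True

Answer:
[9, 8, 6]
[9, 8, 6]
[9, 8, 6]
True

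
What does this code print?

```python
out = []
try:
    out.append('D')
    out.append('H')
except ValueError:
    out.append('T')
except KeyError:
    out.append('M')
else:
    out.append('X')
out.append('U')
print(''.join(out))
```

Execution trace: 'D' (try body) → 'H' (try body, no exception) → 'X' (else) → 'U' (after the try/except). Output: DHXU

Answer: DHXU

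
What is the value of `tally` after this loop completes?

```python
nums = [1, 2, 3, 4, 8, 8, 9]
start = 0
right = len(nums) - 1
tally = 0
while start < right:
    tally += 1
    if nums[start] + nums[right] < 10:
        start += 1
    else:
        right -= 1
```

Steps to find pair summing to 10
`tally` takes the values: 0 → 1 → 2 → 3 → 4 → 5 → 6

Answer: 6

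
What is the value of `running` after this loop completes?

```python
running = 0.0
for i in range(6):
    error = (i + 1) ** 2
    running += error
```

Sum of squared losses 1² + 2² + ... + 6²
`running` takes the values: 0.0 → 1.0 → 5.0 → 14.0 → 30.0 → 55.0 → 91.0

Answer: 91.0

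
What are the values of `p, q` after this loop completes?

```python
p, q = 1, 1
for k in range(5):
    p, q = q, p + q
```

Fibonacci: after 5 iterations
`p, q` takes the values: (1, 1) → (1, 2) → (2, 3) → (3, 5) → (5, 8) → (8, 13)

Answer: 8, 13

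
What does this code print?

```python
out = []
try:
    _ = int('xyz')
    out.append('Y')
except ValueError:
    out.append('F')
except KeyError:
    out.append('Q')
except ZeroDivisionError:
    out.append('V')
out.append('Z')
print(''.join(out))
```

Execution trace: 'F' (except ValueError) → 'Z' (after the try/except). Output: FZ

Answer: FZ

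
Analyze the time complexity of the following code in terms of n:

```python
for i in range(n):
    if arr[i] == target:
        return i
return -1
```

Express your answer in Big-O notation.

This is Linear search in an array. Time complexity: O(n).

Answer: O(n)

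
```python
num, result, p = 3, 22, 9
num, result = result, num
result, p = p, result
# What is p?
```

Trace:
`num, result, p = 3, 22, 9` → num = 3; result = 22; p = 9
`num, result = result, num` → num = 22; result = 3
`result, p = p, result` → result = 9; p = 3
So p = 3

Answer: 3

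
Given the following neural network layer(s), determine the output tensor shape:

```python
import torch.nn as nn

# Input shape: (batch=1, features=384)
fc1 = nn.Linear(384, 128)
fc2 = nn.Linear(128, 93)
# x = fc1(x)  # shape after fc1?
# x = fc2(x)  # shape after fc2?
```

Input: (1, 384) -> after fc1: (1, 128) -> Output: (1, 93)

Answer: (1, 93)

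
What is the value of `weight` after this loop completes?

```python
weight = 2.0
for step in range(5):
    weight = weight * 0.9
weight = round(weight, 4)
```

Exponential decay: 2.0 * 0.9^5
`weight` takes the values: 2.0 → 1.8 → 1.62 → 1.458 → 1.3122 → 1.18098 → 1.181

Answer: 1.181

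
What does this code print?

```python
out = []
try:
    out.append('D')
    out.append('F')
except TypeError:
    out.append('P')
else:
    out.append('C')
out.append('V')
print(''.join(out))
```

Execution trace: 'D' (try body) → 'F' (try body, no exception) → 'C' (else) → 'V' (after the try/except). Output: DFCV

Answer: DFCV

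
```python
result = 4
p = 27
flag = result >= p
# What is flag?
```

Trace:
`result = 4` → result = 4
`p = 27` → p = 27
`flag = result >= p` → flag = False
So flag = False

Answer: False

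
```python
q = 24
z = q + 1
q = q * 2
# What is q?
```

Trace:
`q = 24` → q = 24
`z = q + 1` → z = 25
`q = q * 2` → q = 48
So q = 48

Answer: 48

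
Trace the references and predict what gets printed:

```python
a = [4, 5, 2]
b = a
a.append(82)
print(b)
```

Key concept: basic list aliasing.
Step by step:
`a = [4, 5, 2]` → a = [4, 5, 2]
`b = a` → b = [4, 5, 2] (same object as a)
`a.append(82)` → a = [4, 5, 2, 82] (same object as b); b = [4, 5, 2, 82] (same object as a)
`print(b)` → prints [4, 5, 2, 82]

Answer: [4, 5, 2, 82]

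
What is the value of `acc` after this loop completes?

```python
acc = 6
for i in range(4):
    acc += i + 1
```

Start at 6, add 1 to 4 = 16
`acc` takes the values: 6 → 7 → 9 → 12 → 16

Answer: 16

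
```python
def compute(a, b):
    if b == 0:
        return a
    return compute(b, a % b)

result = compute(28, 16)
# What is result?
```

compute(28, 16) -> compute(16, 12) -> compute(12, 4) -> compute(4, 0) -> 4

Answer: 4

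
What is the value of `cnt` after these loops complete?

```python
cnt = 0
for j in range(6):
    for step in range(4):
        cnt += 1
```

6 * 4 = 24
`cnt` takes the values: 0 → 1 → 2 → 3 → 4 → 5 → 6 → 7 → 8 → 9 → 10 → 11 → 12 → 13 → 14 → 15 → 16 → 17 → 18 → 19 → 20 → 21 → 22 → 23 → 24

Answer: 24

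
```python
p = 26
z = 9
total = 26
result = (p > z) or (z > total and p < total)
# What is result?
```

Trace:
`p = 26` → p = 26
`z = 9` → z = 9
`total = 26` → total = 26
`result = (p > z) or (z > total and p < total)` → result = True
So result = True

Answer: True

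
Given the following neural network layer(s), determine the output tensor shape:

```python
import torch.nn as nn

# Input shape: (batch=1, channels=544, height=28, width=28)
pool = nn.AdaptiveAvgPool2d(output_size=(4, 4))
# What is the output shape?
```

Input: (1, 544, 28, 28) -> Output: (1, 544, 4, 4)

Answer: (1, 544, 4, 4)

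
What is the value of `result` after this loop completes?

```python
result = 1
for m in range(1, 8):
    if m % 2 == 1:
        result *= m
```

Product of odd numbers 1 to 7
`result` takes the values: 1 → 3 → 15 → 105

Answer: 105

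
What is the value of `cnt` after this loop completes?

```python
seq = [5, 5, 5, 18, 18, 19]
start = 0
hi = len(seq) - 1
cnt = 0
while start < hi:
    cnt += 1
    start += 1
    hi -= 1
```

Iterations until pointers meet (list length 6)
`cnt` takes the values: 0 → 1 → 2 → 3

Answer: 3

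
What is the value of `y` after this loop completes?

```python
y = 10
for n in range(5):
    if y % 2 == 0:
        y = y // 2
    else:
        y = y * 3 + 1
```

Collatz-style transformation from 10
`y` takes the values: 10 → 5 → 16 → 8 → 4 → 2

Answer: 2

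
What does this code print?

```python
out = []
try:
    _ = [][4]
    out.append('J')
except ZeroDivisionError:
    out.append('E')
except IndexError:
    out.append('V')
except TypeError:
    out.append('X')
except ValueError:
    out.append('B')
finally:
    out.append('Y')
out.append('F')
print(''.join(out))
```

Execution trace: 'V' (except IndexError) → 'Y' (finally) → 'F' (after the try/except). Output: VYF

Answer: VYF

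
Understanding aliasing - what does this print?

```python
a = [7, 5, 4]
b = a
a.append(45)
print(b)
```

Key concept: basic list aliasing.
Step by step:
`a = [7, 5, 4]` → a = [7, 5, 4]
`b = a` → b = [7, 5, 4] (same object as a)
`a.append(45)` → a = [7, 5, 4, 45] (same object as b); b = [7, 5, 4, 45] (same object as a)
`print(b)` → prints [7, 5, 4, 45]

Answer: [7, 5, 4, 45]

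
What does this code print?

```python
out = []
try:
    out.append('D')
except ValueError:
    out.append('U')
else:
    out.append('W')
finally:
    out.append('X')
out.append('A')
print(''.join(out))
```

Execution trace: 'D' (try body, no exception) → 'W' (else) → 'X' (finally) → 'A' (after the try/except). Output: DWXA

Answer: DWXA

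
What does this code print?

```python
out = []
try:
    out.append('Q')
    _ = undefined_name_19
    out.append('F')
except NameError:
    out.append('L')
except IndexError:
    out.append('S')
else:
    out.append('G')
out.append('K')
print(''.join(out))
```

Execution trace: 'Q' (try body) → 'L' (except NameError) → 'K' (after the try/except). Output: QLK

Answer: QLK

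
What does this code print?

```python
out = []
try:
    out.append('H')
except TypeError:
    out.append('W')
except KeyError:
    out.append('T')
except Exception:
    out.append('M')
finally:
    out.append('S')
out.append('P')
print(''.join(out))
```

Execution trace: 'H' (try body, no exception) → 'S' (finally) → 'P' (after the try/except). Output: HSP

Answer: HSP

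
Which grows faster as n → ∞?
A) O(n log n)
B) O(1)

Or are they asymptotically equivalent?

O(n log n) vs O(1): Higher order terms dominate.

Answer: A) O(n log n) grows faster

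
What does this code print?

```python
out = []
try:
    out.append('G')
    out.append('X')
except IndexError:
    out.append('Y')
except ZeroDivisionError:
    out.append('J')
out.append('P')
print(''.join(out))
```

Execution trace: 'G' (try body) → 'X' (try body, no exception) → 'P' (after the try/except). Output: GXP

Answer: GXP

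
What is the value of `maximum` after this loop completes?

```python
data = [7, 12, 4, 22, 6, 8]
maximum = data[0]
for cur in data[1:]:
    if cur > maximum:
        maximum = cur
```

Maximum of [7, 12, 4, 22, 6, 8]
`maximum` takes the values: 7 → 12 → 22

Answer: 22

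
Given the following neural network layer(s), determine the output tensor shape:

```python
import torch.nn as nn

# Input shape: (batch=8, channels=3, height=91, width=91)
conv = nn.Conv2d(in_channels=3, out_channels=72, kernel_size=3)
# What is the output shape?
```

Input: (8, 3, 91, 91) -> Output: (8, 72, 89, 89)

Answer: (8, 72, 89, 89)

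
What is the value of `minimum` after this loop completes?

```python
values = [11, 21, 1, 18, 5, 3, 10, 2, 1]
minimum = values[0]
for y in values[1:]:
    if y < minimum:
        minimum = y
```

Minimum of [11, 21, 1, 18, 5, 3, 10, 2, 1]
`minimum` takes the values: 11 → 1

Answer: 1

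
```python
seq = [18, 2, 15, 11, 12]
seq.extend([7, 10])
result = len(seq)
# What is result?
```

Trace:
`seq = [18, 2, 15, 11, 12]` → seq = [18, 2, 15, 11, 12]
`seq.extend([7, 10])` → seq = [18, 2, 15, 11, 12, 7, 10]
`result = len(seq)` → result = 7
So result = 7

Answer: 7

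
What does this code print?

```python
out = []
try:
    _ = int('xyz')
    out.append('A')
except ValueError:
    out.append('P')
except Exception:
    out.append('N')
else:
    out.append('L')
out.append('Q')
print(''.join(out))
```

Execution trace: 'P' (except ValueError) → 'Q' (after the try/except). Output: PQ

Answer: PQ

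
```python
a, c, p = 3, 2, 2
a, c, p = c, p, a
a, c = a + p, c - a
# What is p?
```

Trace:
`a, c, p = 3, 2, 2` → a = 3; c = 2; p = 2
`a, c, p = c, p, a` → a = 2; c = 2; p = 3
`a, c = a + p, c - a` → a = 5; c = 0
So p = 3

Answer: 3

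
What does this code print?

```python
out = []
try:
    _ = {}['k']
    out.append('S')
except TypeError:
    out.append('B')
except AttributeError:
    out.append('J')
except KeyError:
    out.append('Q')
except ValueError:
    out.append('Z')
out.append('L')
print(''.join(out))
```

Execution trace: 'Q' (except KeyError) → 'L' (after the try/except). Output: QL

Answer: QL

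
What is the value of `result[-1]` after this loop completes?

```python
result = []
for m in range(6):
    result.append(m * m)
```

Last element of squares 0 to 5
`result` takes the values: [] → [0] → [0, 1] → [0, 1, 4] → [0, 1, 4, 9] → [0, 1, 4, 9, 16] → [0, 1, 4, 9, 16, 25]
So `result[-1]` = 25

Answer: 25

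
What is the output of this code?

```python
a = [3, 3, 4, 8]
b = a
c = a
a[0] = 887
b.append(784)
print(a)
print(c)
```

Key concept: multiple aliases.
Step by step:
`a = [3, 3, 4, 8]` → a = [3, 3, 4, 8]
`b = a` → b = [3, 3, 4, 8] (same object as a)
`c = a` → c = [3, 3, 4, 8] (same object as a, b)
`a[0] = 887` → a = [887, 3, 4, 8] (same object as b, c); b = [887, 3, 4, 8] (same object as a, c); c = [887, 3, 4, 8] (same object as a, b)
`b.append(784)` → a = [887, 3, 4, 8, 784] (same object as b, c); b = [887, 3, 4, 8, 784] (same object as a, c); c = [887, 3, 4, 8, 784] (same object as a, b)
`print(a)` → prints [887, 3, 4, 8, 784]
`print(c)` → prints [887, 3, 4, 8, 784]

Answer:
[887, 3, 4, 8, 784]
[887, 3, 4, 8, 784]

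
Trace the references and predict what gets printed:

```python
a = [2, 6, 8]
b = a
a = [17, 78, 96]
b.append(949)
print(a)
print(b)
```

Key concept: rebinding vs mutation: a is rebound to a new list, b still points at the original.
Step by step:
`a = [2, 6, 8]` → a = [2, 6, 8]
`b = a` → b = [2, 6, 8] (same object as a)
`a = [17, 78, 96]` → a = [17, 78, 96]
`b.append(949)` → b = [2, 6, 8, 949]
`print(a)` → prints [17, 78, 96]
`print(b)` → prints [2, 6, 8, 949]

Answer:
[17, 78, 96]
[2, 6, 8, 949]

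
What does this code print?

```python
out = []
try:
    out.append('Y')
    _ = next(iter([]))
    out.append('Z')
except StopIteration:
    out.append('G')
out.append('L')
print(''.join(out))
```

Execution trace: 'Y' (try body) → 'G' (except StopIteration) → 'L' (after the try/except). Output: YGL

Answer: YGL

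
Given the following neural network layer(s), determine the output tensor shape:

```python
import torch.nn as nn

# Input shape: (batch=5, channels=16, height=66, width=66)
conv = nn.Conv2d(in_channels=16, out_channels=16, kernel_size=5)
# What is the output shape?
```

Input: (5, 16, 66, 66) -> Output: (5, 16, 62, 62)

Answer: (5, 16, 62, 62)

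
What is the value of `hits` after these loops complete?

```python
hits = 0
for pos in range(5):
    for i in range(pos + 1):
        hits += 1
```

Triangle: 1 + 2 + ... + 5
`hits` takes the values: 0 → 1 → 2 → 3 → 4 → 5 → 6 → 7 → 8 → 9 → 10 → 11 → 12 → 13 → 14 → 15

Answer: 15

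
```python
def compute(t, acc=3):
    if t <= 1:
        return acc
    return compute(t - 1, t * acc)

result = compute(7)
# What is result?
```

Accumulator trace (n, acc): (7, 3) -> (6, 21) -> (5, 126) -> (4, 630) -> (3, 2520) -> (2, 7560) -> (1, 15120) -> return 15120

Answer: 15120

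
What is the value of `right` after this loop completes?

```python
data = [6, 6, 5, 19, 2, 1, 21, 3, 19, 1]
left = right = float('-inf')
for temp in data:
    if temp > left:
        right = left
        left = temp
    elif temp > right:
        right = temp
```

Second largest (with repeats) in [6, 6, 5, 19, 2, 1, 21, 3, 19, 1]
`right` takes the values: -inf → 6 → 19

Answer: 19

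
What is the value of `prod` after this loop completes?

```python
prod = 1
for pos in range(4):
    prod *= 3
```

3^4 = 81
`prod` takes the values: 1 → 3 → 9 → 27 → 81

Answer: 81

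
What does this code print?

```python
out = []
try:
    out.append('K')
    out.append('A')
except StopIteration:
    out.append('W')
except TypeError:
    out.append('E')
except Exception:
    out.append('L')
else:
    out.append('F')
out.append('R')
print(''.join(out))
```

Execution trace: 'K' (try body) → 'A' (try body, no exception) → 'F' (else) → 'R' (after the try/except). Output: KAFR

Answer: KAFR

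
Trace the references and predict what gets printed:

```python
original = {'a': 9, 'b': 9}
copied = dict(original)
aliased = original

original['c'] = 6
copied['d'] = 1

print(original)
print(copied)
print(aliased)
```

Key concept: dict() creates copy, assignment creates alias.
Step by step:
`original = {'a': 9, 'b': 9}` → original = {'a': 9, 'b': 9}
`copied = dict(original)` → copied = {'a': 9, 'b': 9}
`aliased = original` → aliased = {'a': 9, 'b': 9} (same object as original)
`original['c'] = 6` → original = {'a': 9, 'b': 9, 'c': 6} (same object as aliased); aliased = {'a': 9, 'b': 9, 'c': 6} (same object as original)
`copied['d'] = 1` → copied = {'a': 9, 'b': 9, 'd': 1}
`print(original)` → prints {'a': 9, 'b': 9, 'c': 6}
`print(copied)` → prints {'a': 9, 'b': 9, 'd': 1}
`print(aliased)` → prints {'a': 9, 'b': 9, 'c': 6}

Answer:
{'a': 9, 'b': 9, 'c': 6}
{'a': 9, 'b': 9, 'd': 1}
{'a': 9, 'b': 9, 'c': 6}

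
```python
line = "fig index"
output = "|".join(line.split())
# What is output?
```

Trace:
`line = "fig index"` → line = 'fig index'
`output = "|".join(line.split())` → output = 'fig|index'
So output = 'fig|index'

Answer: 'fig|index'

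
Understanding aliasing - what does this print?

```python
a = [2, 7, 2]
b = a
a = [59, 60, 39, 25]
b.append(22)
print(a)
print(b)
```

Key concept: rebinding vs mutation: a is rebound to a new list, b still points at the original.
Step by step:
`a = [2, 7, 2]` → a = [2, 7, 2]
`b = a` → b = [2, 7, 2] (same object as a)
`a = [59, 60, 39, 25]` → a = [59, 60, 39, 25]
`b.append(22)` → b = [2, 7, 2, 22]
`print(a)` → prints [59, 60, 39, 25]
`print(b)` → prints [2, 7, 2, 22]

Answer:
[59, 60, 39, 25]
[2, 7, 2, 22]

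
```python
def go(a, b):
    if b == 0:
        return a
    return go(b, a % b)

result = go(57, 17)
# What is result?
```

go(57, 17) -> go(17, 6) -> go(6, 5) -> go(5, 1) -> go(1, 0) -> 1

Answer: 1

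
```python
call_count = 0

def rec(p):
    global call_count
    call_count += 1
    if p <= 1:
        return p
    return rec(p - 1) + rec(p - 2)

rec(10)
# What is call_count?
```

Calls(p) = 1 + Calls(p-1) + Calls(p-2); Calls(0)=Calls(1)=1. For p=10 this gives 177.

Answer: 177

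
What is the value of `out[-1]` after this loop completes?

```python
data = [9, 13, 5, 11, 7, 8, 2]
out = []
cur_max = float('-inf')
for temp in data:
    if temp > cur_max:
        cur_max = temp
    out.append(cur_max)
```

Running max ends at 13
`out` takes the values: [] → [9] → [9, 13] → [9, 13, 13] → [9, 13, 13, 13] → [9, 13, 13, 13, 13] → [9, 13, 13, 13, 13, 13] → [9, 13, 13, 13, 13, 13, 13]
So `out[-1]` = 13

Answer: 13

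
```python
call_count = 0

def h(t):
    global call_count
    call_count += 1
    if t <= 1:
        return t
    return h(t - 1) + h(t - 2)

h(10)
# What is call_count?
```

Calls(t) = 1 + Calls(t-1) + Calls(t-2); Calls(0)=Calls(1)=1. For t=10 this gives 177.

Answer: 177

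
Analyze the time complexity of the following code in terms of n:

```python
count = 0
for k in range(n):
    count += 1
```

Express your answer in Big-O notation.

Each loop level contributes: n. Multiplying the contributions gives O(n).

Answer: O(n)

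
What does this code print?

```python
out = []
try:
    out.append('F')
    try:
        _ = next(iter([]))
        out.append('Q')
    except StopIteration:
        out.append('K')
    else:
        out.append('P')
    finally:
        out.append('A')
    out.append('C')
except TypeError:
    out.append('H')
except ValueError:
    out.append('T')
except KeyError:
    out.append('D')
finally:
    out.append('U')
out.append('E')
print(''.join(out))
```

Execution trace: 'F' (try body) → 'K' (inner except StopIteration) → 'A' (inner finally) → 'C' (try body, no exception) → 'U' (finally) → 'E' (after the try/except). Output: FKACUE

Answer: FKACUE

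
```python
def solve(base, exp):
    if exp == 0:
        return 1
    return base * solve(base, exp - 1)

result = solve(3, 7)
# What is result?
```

solve(3, 7) = 3 * 3 * 3 * 3 * 3 * 3 * 3 = 2187

Answer: 2187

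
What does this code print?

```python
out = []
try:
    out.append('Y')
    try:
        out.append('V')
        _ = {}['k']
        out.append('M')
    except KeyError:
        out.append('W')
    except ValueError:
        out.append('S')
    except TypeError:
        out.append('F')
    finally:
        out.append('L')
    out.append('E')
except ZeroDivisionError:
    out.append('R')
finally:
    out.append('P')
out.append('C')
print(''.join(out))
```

Execution trace: 'Y' (try body) → 'V' (inner try body) → 'W' (inner except KeyError) → 'L' (inner finally) → 'E' (try body, no exception) → 'P' (finally) → 'C' (after the try/except). Output: YVWLEPC

Answer: YVWLEPC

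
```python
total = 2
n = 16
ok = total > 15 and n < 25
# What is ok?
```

Trace:
`total = 2` → total = 2
`n = 16` → n = 16
`ok = total > 15 and n < 25` → ok = False
So ok = False

Answer: False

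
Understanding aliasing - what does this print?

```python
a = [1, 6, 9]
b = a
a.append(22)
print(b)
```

Key concept: basic list aliasing.
Step by step:
`a = [1, 6, 9]` → a = [1, 6, 9]
`b = a` → b = [1, 6, 9] (same object as a)
`a.append(22)` → a = [1, 6, 9, 22] (same object as b); b = [1, 6, 9, 22] (same object as a)
`print(b)` → prints [1, 6, 9, 22]

Answer: [1, 6, 9, 22]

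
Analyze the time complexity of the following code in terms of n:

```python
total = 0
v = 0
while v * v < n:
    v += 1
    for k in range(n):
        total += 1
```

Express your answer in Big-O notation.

Each loop level contributes: √n × n. Multiplying the contributions gives O(n√n).

Answer: O(n√n)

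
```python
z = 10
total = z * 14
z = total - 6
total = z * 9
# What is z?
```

Trace:
`z = 10` → z = 10
`total = z * 14` → total = 140
`z = total - 6` → z = 134
`total = z * 9` → total = 1206
So z = 134

Answer: 134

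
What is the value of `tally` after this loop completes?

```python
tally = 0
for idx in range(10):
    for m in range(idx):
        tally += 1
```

Triangle number: 0+1+2+...+9
`tally` takes the values: 0 → 1 → 2 → 3 → 4 → 5 → 6 → 7 → 8 → 9 → 10 → 11 → 12 → 13 → 14 → 15 → 16 → 17 → 18 → 19 → 20 → 21 → 22 → 23 → 24 → 25 → 26 → 27 → 28 → 29 → … → 41 → 42 → 43 → 44 → 45

Answer: 45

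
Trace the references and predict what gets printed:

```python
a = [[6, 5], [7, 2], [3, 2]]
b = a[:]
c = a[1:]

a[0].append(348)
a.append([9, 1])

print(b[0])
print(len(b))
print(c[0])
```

Key concept: slice with nested mutation.
Step by step:
`a = [[6, 5], [7, 2], [3, 2]]` → a = [[6, 5], [7, 2], [3, 2]]
`b = a[:]` → b = [[6, 5], [7, 2], [3, 2]]
`c = a[1:]` → c = [[7, 2], [3, 2]]
`a[0].append(348)` → a = [[6, 5, 348], [7, 2], [3, 2]]; b = [[6, 5, 348], [7, 2], [3, 2]]
`a.append([9, 1])` → a = [[6, 5, 348], [7, 2], [3, 2], [9, 1]]
`print(b[0])` → prints [6, 5, 348]
`print(len(b))` → prints 3
`print(c[0])` → prints [7, 2]

Answer:
[6, 5, 348]
3
[7, 2]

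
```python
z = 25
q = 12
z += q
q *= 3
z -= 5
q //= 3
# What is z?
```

Trace:
`z = 25` → z = 25
`q = 12` → q = 12
`z += q` → z = 37
`q *= 3` → q = 36
`z -= 5` → z = 32
`q //= 3` → q = 12
So z = 32

Answer: 32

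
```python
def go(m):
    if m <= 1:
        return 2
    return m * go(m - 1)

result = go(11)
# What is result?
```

go(11) = 11 * 10 * 9 * 8 * 7 * 6 * 5 * 4 * 3 * 2 * 2 = 79833600

Answer: 79833600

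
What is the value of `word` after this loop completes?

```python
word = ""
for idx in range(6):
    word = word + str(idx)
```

Concatenate digits 0 to 5
`word` takes the values: "" → "0" → "01" → "012" → "0123" → "01234" → "012345"

Answer: "012345"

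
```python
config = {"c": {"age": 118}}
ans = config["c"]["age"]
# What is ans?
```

Trace:
`config = {"c": {"age": 118}}` → config = {'c': {'age': 118}}
`ans = config["c"]["age"]` → ans = 118
So ans = 118

Answer: 118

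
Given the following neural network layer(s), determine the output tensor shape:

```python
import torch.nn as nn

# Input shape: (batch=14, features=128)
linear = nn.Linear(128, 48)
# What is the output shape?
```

Input: (14, 128) -> Output: (14, 48)

Answer: (14, 48)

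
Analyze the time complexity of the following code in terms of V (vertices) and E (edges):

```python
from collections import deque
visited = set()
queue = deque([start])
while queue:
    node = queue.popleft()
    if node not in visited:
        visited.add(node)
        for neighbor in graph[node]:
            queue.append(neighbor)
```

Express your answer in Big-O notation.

This is Breadth-first search on a graph. Time complexity: O(V + E).

Answer: O(V + E)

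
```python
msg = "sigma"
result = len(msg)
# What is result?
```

Trace:
`msg = "sigma"` → msg = 'sigma'
`result = len(msg)` → result = 5
So result = 5

Answer: 5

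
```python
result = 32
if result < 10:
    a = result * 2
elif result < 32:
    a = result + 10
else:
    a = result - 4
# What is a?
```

Trace:
`result = 32` → result = 32
`if result < 10: ...` → result < 10 is False, result < 32 is False, take else branch → a = 28
So a = 28

Answer: 28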